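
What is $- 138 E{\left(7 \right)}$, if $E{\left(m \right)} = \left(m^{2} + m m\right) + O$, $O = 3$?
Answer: $-13938$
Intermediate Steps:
$E{\left(m \right)} = 3 + 2 m^{2}$ ($E{\left(m \right)} = \left(m^{2} + m m\right) + 3 = \left(m^{2} + m^{2}\right) + 3 = 2 m^{2} + 3 = 3 + 2 m^{2}$)
$- 138 E{\left(7 \right)} = - 138 \left(3 + 2 \cdot 7^{2}\right) = - 138 \left(3 + 2 \cdot 49\right) = - 138 \left(3 + 98\right) = \left(-138\right) 101 = -13938$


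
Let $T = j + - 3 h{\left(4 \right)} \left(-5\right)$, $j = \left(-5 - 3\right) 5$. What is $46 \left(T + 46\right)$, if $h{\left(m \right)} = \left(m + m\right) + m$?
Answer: $8556$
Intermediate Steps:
$h{\left(m \right)} = 3 m$ ($h{\left(m \right)} = 2 m + m = 3 m$)
$j = -40$ ($j = \left(-8\right) 5 = -40$)
$T = 140$ ($T = -40 + - 3 \cdot 3 \cdot 4 \left(-5\right) = -40 + \left(-3\right) 12 \left(-5\right) = -40 - -180 = -40 + 180 = 140$)
$46 \left(T + 46\right) = 46 \left(140 + 46\right) = 46 \cdot 186 = 8556$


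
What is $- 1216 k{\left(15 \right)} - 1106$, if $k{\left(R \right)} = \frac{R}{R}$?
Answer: $-2322$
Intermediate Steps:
$k{\left(R \right)} = 1$
$- 1216 k{\left(15 \right)} - 1106 = \left(-1216\right) 1 - 1106 = -1216 - 1106 = -2322$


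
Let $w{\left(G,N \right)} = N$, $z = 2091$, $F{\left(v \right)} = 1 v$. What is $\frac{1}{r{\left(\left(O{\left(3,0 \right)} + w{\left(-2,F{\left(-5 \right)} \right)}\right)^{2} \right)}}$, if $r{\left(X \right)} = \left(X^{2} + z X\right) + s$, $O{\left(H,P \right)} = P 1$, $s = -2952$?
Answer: $\frac{1}{49948} \approx 2.0021 \cdot 10^{-5}$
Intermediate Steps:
$F{\left(v \right)} = v$
$O{\left(H,P \right)} = P$
$r{\left(X \right)} = -2952 + X^{2} + 2091 X$ ($r{\left(X \right)} = \left(X^{2} + 2091 X\right) - 2952 = -2952 + X^{2} + 2091 X$)
$\frac{1}{r{\left(\left(O{\left(3,0 \right)} + w{\left(-2,F{\left(-5 \right)} \right)}\right)^{2} \right)}} = \frac{1}{-2952 + \left(\left(0 - 5\right)^{2}\right)^{2} + 2091 \left(0 - 5\right)^{2}} = \frac{1}{-2952 + \left(\left(-5\right)^{2}\right)^{2} + 2091 \left(-5\right)^{2}} = \frac{1}{-2952 + 25^{2} + 2091 \cdot 25} = \frac{1}{-2952 + 625 + 52275} = \frac{1}{49948}$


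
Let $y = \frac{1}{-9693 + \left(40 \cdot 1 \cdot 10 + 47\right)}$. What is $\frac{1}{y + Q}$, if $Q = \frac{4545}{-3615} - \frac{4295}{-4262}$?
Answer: $- \frac{2374238733}{592673432} \approx -4.006$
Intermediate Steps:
$y = - \frac{1}{9246}$ ($y = \frac{1}{-9693 + \left(40 \cdot 10 + 47\right)} = \frac{1}{-9693 + \left(400 + 47\right)} = \frac{1}{-9693 + 447} = \frac{1}{-9246} = - \frac{1}{9246} \approx -0.00010815$)
$Q = - \frac{256291}{1027142}$ ($Q = 4545 \left(- \frac{1}{3615}\right) - - \frac{4295}{4262} = - \frac{303}{241} + \frac{4295}{4262} = - \frac{256291}{1027142} \approx -0.24952$)
$\frac{1}{y + Q} = \frac{1}{- \frac{1}{9246} - \frac{256291}{1027142}} = \frac{1}{- \frac{592673432}{2374238733}} = - \frac{2374238733}{592673432}$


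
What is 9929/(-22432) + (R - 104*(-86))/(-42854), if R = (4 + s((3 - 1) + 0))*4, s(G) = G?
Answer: -313333771/480650464 ≈ -0.65190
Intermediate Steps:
R = 24 (R = (4 + ((3 - 1) + 0))*4 = (4 + (2 + 0))*4 = (4 + 2)*4 = 6*4 = 24)
9929/(-22432) + (R - 104*(-86))/(-42854) = 9929/(-22432) + (24 - 104*(-86))/(-42854) = 9929*(-1/22432) + (24 + 8944)*(-1/42854) = -9929/22432 + 8968*(-1/42854) = -9929/22432 - 4484/21427 = -313333771/480650464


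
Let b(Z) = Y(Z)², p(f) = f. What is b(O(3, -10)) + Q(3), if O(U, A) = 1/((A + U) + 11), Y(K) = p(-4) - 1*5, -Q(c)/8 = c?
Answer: 57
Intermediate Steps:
Q(c) = -8*c
Y(K) = -9 (Y(K) = -4 - 1*5 = -4 - 5 = -9)
O(U, A) = 1/(11 + A + U)
b(Z) = 81 (b(Z) = (-9)² = 81)
b(O(3, -10)) + Q(3) = 81 - 8*3 = 81 - 24 = 57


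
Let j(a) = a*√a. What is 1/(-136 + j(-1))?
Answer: -136/18497 + I/18497 ≈ -0.0073525 + 5.4063e-5*I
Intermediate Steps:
j(a) = a^(3/2)
1/(-136 + j(-1)) = 1/(-136 + (-1)^(3/2)) = 1/(-136 - I) = (-136 + I)/18497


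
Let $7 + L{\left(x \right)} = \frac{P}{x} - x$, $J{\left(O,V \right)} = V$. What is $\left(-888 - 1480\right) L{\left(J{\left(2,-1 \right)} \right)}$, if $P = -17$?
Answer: $-26048$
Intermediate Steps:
$L{\left(x \right)} = -7 - x - \frac{17}{x}$ ($L{\left(x \right)} = -7 - \left(x + \frac{17}{x}\right) = -7 - x - \frac{17}{x}$)
$\left(-888 - 1480\right) L{\left(J{\left(2,-1 \right)} \right)} = \left(-888 - 1480\right) \left(-7 - -1 - \frac{17}{-1}\right) = - 2368 \left(-7 + 1 - -17\right) = - 2368 \left(-7 + 1 + 17\right) = \left(-2368\right) 11 = -26048$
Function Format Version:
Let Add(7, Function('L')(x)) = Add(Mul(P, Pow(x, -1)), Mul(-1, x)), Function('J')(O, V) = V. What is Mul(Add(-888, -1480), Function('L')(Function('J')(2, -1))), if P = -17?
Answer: -26048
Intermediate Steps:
Function('L')(x) = Add(-7, Mul(-1, x), Mul(-17, Pow(x, -1))) (Function('L')(x) = Add(-7, Add(Mul(-17, Pow(x, -1)), Mul(-1, x))) = Add(-7, Add(Mul(-1, x), Mul(-17, Pow(x, -1)))) = Add(-7, Mul(-1, x), Mul(-17, Pow(x, -1))))
Mul(Add(-888, -1480), Function('L')(Function('J')(2, -1))) = Mul(Add(-888, -1480), Add(-7, Mul(-1, -1), Mul(-17, Pow(-1, -1)))) = Mul(-2368, Add(-7, 1, Mul(-17, -1))) = Mul(-2368, Add(-7, 1, 17)) = Mul(-2368, 11) = -26048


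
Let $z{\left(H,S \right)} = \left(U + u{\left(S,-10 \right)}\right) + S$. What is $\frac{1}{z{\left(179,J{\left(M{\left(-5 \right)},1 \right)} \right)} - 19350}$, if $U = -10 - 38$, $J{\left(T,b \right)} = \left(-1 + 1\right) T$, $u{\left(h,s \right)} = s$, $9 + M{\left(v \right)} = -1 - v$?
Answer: $- \frac{1}{19408} \approx -5.1525 \cdot 10^{-5}$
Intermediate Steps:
$M{\left(v \right)} = -10 - v$ ($M{\left(v \right)} = -9 - \left(1 + v\right) = -10 - v$)
$J{\left(T,b \right)} = 0$ ($J{\left(T,b \right)} = 0 T = 0$)
$U = -48$
$z{\left(H,S \right)} = -58 + S$ ($z{\left(H,S \right)} = \left(-48 - 10\right) + S = -58 + S$)
$\frac{1}{z{\left(179,J{\left(M{\left(-5 \right)},1 \right)} \right)} - 19350} = \frac{1}{\left(-58 + 0\right) - 19350} = \frac{1}{-58 - 19350} = \frac{1}{-19408} = - \frac{1}{19408}$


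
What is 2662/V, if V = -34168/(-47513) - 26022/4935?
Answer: -104029475935/177960701 ≈ -584.56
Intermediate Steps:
V = -355921402/78158885 (V = -34168*(-1/47513) - 26022*1/4935 = 34168/47513 - 8674/1645 = -355921402/78158885 ≈ -4.5538)
2662/V = 2662/(-355921402/78158885) = 2662*(-78158885/355921402) = -104029475935/177960701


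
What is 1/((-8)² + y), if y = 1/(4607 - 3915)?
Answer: 692/44289 ≈ 0.015625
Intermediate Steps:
y = 1/692 ≈ 0.0014451
1/((-8)² + y) = 1/((-8)² + 1/692) = 1/(64 + 1/692) = 1/(44289/692) = 692/44289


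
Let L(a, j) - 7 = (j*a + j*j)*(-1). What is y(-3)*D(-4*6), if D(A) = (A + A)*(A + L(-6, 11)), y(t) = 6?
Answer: 20736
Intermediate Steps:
L(a, j) = 7 - j² - a*j (L(a, j) = 7 + (j*a + j*j)*(-1) = 7 + (a*j + j²)*(-1) = 7 + (j² + a*j)*(-1) = 7 + (-j² - a*j) = 7 - j² - a*j)
D(A) = 2*A*(-48 + A) (D(A) = (A + A)*(A + (7 - 1*11² - 1*(-6)*11)) = (2*A)*(A + (7 - 1*121 + 66)) = (2*A)*(A + (7 - 121 + 66)) = (2*A)*(A - 48) = (2*A)*(-48 + A) = 2*A*(-48 + A))
y(-3)*D(-4*6) = 6*(2*(-4*6)*(-48 - 4*6)) = 6*(2*(-24)*(-48 - 24)) = 6*(2*(-24)*(-72)) = 6*3456 = 20736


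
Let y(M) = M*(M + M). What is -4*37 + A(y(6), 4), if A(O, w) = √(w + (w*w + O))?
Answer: -148 + 2*√23 ≈ -138.41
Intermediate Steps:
y(M) = 2*M² (y(M) = M*(2*M) = 2*M²)
A(O, w) = √(O + w + w²) (A(O, w) = √(w + (w² + O)) = √(w + (O + w²)) = √(O + w + w²))
-4*37 + A(y(6), 4) = -4*37 + √(2*6² + 4 + 4²) = -148 + √(2*36 + 4 + 16) = -148 + √(72 + 4 + 16) = -148 + √92 = -148 + 2*√23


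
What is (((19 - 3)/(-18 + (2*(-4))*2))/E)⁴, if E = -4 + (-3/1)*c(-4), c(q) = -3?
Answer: 4096/52200625 ≈ 7.8466e-5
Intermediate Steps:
E = 5 (E = -4 - 3/1*(-3) = -4 - 3*1*(-3) = -4 - 3*(-3) = -4 + 9 = 5)
(((19 - 3)/(-18 + (2*(-4))*2))/E)⁴ = (((19 - 3)/(-18 + (2*(-4))*2))/5)⁴ = ((16/(-18 - 8*2))*(⅕))⁴ = ((16/(-18 - 16))*(⅕))⁴ = ((16/(-34))*(⅕))⁴ = ((16*(-1/34))*(⅕))⁴ = (-8/17*⅕)⁴ = (-8/85)⁴ = 4096/52200625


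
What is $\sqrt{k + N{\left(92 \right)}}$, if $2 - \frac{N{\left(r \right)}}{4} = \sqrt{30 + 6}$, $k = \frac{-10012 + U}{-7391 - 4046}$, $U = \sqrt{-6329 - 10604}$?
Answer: $\frac{\sqrt{-1978372260 - 11437 i \sqrt{16933}}}{11437} \approx 0.0014628 - 3.889 i$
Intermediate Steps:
$U = i \sqrt{16933}$ ($U = \sqrt{-16933} = i \sqrt{16933} \approx 130.13 i$)
$k = \frac{10012}{11437} - \frac{i \sqrt{16933}}{11437}$ ($k = \frac{-10012 + i \sqrt{16933}}{-7391 - 4046} = \frac{-10012 + i \sqrt{16933}}{-11437} = \left(-10012 + i \sqrt{16933}\right) \left(- \frac{1}{11437}\right) = \frac{10012}{11437} - \frac{i \sqrt{16933}}{11437} \approx 0.8754 - 0.011378 i$)
$N{\left(r \right)} = -16$ ($N{\left(r \right)} = 8 - 4 \sqrt{30 + 6} = 8 - 4 \sqrt{36} = 8 - 24 = -16$)
$\sqrt{k + N{\left(92 \right)}} = \sqrt{\left(\frac{10012}{11437} - \frac{i \sqrt{16933}}{11437}\right) - 16} = \sqrt{- \frac{172980}{11437} - \frac{i \sqrt{16933}}{11437}}$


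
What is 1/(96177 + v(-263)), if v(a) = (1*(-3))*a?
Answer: 1/96966 ≈ 1.0313e-5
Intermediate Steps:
v(a) = -3*a
1/(96177 + v(-263)) = 1/(96177 - 3*(-263)) = 1/(96177 + 789) = 1/96966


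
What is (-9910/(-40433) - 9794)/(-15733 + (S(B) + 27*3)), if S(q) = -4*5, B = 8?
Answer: 32999241/52805498 ≈ 0.62492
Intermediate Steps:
S(q) = -20
(-9910/(-40433) - 9794)/(-15733 + (S(B) + 27*3)) = (-9910/(-40433) - 9794)/(-15733 + (-20 + 27*3)) = (-9910*(-1/40433) - 9794)/(-15733 + (-20 + 81)) = (9910/40433 - 9794)/(-15733 + 61) = -395990892/40433/(-15672) = -395990892/40433*(-1/15672) = 32999241/52805498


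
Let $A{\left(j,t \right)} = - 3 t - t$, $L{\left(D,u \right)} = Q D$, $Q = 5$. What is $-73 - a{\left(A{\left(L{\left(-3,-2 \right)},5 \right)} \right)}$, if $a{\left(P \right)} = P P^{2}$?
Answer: $7927$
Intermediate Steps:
$L{\left(D,u \right)} = 5 D$
$A{\left(j,t \right)} = - 4 t$
$a{\left(P \right)} = P^{3}$
$-73 - a{\left(A{\left(L{\left(-3,-2 \right)},5 \right)} \right)} = -73 - \left(\left(-4\right) 5\right)^{3} = -73 - \left(-20\right)^{3} = -73 - -8000 = -73 + 8000 = 7927$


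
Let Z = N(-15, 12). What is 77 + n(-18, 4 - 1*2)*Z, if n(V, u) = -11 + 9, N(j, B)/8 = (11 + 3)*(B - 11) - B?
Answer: 45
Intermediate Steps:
N(j, B) = -1232 + 104*B (N(j, B) = 8*((11 + 3)*(B - 11) - B) = 8*(14*(-11 + B) - B) = 8*((-154 + 14*B) - B) = 8*(-154 + 13*B) = -1232 + 104*B)
Z = 16 (Z = -1232 + 104*12 = -1232 + 1248 = 16)
n(V, u) = -2
77 + n(-18, 4 - 1*2)*Z = 77 - 2*16 = 77 - 32 = 45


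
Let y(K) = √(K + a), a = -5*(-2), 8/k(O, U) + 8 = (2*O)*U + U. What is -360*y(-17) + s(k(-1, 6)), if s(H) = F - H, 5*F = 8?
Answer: 76/35 - 360*I*√7 ≈ 2.1714 - 952.47*I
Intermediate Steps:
k(O, U) = 8/(-8 + U + 2*O*U) (k(O, U) = 8/(-8 + ((2*O)*U + U)) = 8/(-8 + (2*O*U + U)) = 8/(-8 + (U + 2*O*U)) = 8/(-8 + U + 2*O*U))
a = 10
F = 8/5 (F = (⅕)*8 = 8/5 ≈ 1.6000)
s(H) = 8/5 - H
y(K) = √(10 + K) (y(K) = √(K + 10) = √(10 + K))
-360*y(-17) + s(k(-1, 6)) = -360*√(10 - 17) + (8/5 - 8/(-8 + 6 + 2*(-1)*6)) = -360*I*√7 + (8/5 - 8/(-8 + 6 - 12)) = -360*I*√7 + (8/5 - 8/(-14)) = -360*I*√7 + (8/5 - 8*(-1)/14) = -360*I*√7 + (8/5 - 1*(-4/7)) = -360*I*√7 + (8/5 + 4/7) = -360*I*√7 + 76/35 = 76/35 - 360*I*√7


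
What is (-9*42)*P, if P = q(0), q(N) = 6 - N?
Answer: -2268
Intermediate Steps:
P = 6 (P = 6 - 1*0 = 6 + 0 = 6)
(-9*42)*P = -9*42*6 = -378*6 = -2268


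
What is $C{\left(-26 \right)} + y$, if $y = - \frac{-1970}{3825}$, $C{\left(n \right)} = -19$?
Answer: $- \frac{14141}{765} \approx -18.485$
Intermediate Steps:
$y = \frac{394}{765}$ ($y = - \frac{-1970}{3825} = \left(-1\right) \left(- \frac{394}{765}\right) = \frac{394}{765} \approx 0.51503$)
$C{\left(-26 \right)} + y = -19 + \frac{394}{765} = - \frac{14141}{765}$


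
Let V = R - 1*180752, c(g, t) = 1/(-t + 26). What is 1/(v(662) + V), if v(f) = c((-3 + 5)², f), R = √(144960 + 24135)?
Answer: -73113461628/13215336132891409 - 404496*√169095/13215336132891409 ≈ -5.5451e-6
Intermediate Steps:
R = √169095 ≈ 411.21
c(g, t) = 1/(26 - t)
v(f) = -1/(-26 + f)
V = -180752 + √169095 (V = √169095 - 1*180752 = √169095 - 180752 = -180752 + √169095 ≈ -1.8034e+5)
1/(v(662) + V) = 1/(-1/(-26 + 662) + (-180752 + √169095)) = 1/(-1/636 + (-180752 + √169095)) = 1/(-114958273/636 + √169095)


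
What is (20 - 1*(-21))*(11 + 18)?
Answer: 1189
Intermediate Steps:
(20 - 1*(-21))*(11 + 18) = (20 + 21)*29 = 41*29 = 1189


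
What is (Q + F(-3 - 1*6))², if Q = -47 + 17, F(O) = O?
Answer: 1521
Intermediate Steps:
Q = -30
(Q + F(-3 - 1*6))² = (-30 + (-3 - 1*6))² = (-30 + (-3 - 6))² = (-30 - 9)² = (-39)² = 1521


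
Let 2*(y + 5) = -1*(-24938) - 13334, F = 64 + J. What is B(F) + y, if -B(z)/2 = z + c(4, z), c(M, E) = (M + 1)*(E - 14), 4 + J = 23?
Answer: 4941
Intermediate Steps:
J = 19 (J = -4 + 23 = 19)
c(M, E) = (1 + M)*(-14 + E)
F = 83 (F = 64 + 19 = 83)
y = 5797 (y = -5 + (-1*(-24938) - 13334)/2 = -5 + (24938 - 13334)/2 = -5 + (1/2)*11604 = -5 + 5802 = 5797)
B(z) = 140 - 12*z (B(z) = -2*(z + (-14 + z - 14*4 + z*4)) = -2*(z + (-14 + z - 56 + 4*z)) = -2*(z + (-70 + 5*z)) = -2*(-70 + 6*z) = 140 - 12*z)
B(F) + y = (140 - 12*83) + 5797 = (140 - 996) + 5797 = -856 + 5797 = 4941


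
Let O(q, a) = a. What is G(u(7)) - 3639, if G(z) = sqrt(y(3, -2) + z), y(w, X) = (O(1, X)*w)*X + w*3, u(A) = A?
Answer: -3639 + 2*sqrt(7) ≈ -3633.7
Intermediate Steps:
y(w, X) = 3*w + w*X**2 (y(w, X) = (X*w)*X + w*3 = w*X**2 + 3*w = 3*w + w*X**2)
G(z) = sqrt(21 + z) (G(z) = sqrt(3*(3 + (-2)**2) + z) = sqrt(3*(3 + 4) + z) = sqrt(3*7 + z) = sqrt(21 + z))
G(u(7)) - 3639 = sqrt(21 + 7) - 3639 = sqrt(28) - 3639 = 2*sqrt(7) - 3639 = -3639 + 2*sqrt(7)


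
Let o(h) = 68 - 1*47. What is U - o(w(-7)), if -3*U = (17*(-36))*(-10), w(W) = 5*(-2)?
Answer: -2061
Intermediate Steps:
w(W) = -10
U = -2040 (U = -17*(-36)*(-10)/3 = -(-204)*(-10) = -1/3*6120 = -2040)
o(h) = 21 (o(h) = 68 - 47 = 21)
U - o(w(-7)) = -2040 - 1*21 = -2040 - 21 = -2061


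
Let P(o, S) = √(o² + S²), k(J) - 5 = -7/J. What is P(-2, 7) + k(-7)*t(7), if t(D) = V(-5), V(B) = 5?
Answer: 30 + √53 ≈ 37.280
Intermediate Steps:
k(J) = 5 - 7/J
P(o, S) = √(S² + o²)
t(D) = 5
P(-2, 7) + k(-7)*t(7) = √(7² + (-2)²) + (5 - 7/(-7))*5 = √(49 + 4) + (5 - 7*(-⅐))*5 = √53 + (5 + 1)*5 = √53 + 6*5 = √53 + 30 = 30 + √53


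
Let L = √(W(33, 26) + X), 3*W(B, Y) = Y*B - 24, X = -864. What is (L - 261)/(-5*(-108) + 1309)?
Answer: -261/1849 + I*√586/1849 ≈ -0.14116 + 0.013092*I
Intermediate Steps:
W(B, Y) = -8 + B*Y/3 (W(B, Y) = (Y*B - 24)/3 = (B*Y - 24)/3 = (-24 + B*Y)/3 = -8 + B*Y/3)
L = I*√586 (L = √((-8 + (⅓)*33*26) - 864) = √((-8 + 286) - 864) = √(278 - 864) = √(-586) = I*√586 ≈ 24.207*I)
(L - 261)/(-5*(-108) + 1309) = (I*√586 - 261)/(-5*(-108) + 1309) = (-261 + I*√586)/(540 + 1309) = (-261 + I*√586)/1849 = (-261 + I*√586)*(1/1849) = -261/1849 + I*√586/1849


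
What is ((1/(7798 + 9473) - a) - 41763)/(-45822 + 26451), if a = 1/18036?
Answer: 1445462701007/670451308164 ≈ 2.1560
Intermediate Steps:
a = 1/18036 ≈ 5.5445e-5
((1/(7798 + 9473) - a) - 41763)/(-45822 + 26451) = ((1/(7798 + 9473) - 1*1/18036) - 41763)/(-45822 + 26451) = ((1/17271 - 1/18036) - 41763)/(-19371) = ((1/17271 - 1/18036) - 41763)*(-1/19371) = (85/34611084 - 41763)*(-1/19371) = -1445462701007/34611084*(-1/19371) = 1445462701007/670451308164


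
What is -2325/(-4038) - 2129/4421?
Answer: 560641/5950666 ≈ 0.094215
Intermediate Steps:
-2325/(-4038) - 2129/4421 = -2325*(-1/4038) - 2129*1/4421 = 775/1346 - 2129/4421 = 560641/5950666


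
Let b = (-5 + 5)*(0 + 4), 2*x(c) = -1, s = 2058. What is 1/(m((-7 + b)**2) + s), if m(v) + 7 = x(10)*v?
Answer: 2/4053 ≈ 0.00049346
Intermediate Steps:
x(c) = -1/2 (x(c) = (1/2)*(-1) = -1/2)
b = 0 (b = 0*4 = 0)
m(v) = -7 - v/2
1/(m((-7 + b)**2) + s) = 1/((-7 - (-7 + 0)**2/2) + 2058) = 1/((-7 - 1/2*(-7)**2) + 2058) = 1/((-7 - 1/2*49) + 2058) = 1/((-7 - 49/2) + 2058) = 1/(-63/2 + 2058) = 1/(4053/2) = 2/4053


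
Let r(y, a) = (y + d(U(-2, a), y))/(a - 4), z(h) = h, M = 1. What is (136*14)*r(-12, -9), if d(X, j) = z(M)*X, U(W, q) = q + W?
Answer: 43792/13 ≈ 3368.6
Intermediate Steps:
U(W, q) = W + q
d(X, j) = X (d(X, j) = 1*X = X)
r(y, a) = (-2 + a + y)/(-4 + a) (r(y, a) = (y + (-2 + a))/(a - 4) = (-2 + a + y)/(-4 + a))
(136*14)*r(-12, -9) = (136*14)*((-2 - 9 - 12)/(-4 - 9)) = 1904*(-23/(-13)) = 1904*(-1/13*(-23)) = 1904*(23/13) = 43792/13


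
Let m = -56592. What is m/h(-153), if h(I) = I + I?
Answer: 3144/17 ≈ 184.94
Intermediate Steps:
h(I) = 2*I
m/h(-153) = -56592/(2*(-153)) = -56592/(-306) = -56592*(-1/306) = 3144/17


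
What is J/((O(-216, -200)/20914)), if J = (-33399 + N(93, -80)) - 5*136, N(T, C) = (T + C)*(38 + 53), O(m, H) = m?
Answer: 85998368/27 ≈ 3.1851e+6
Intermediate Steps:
N(T, C) = 91*C + 91*T (N(T, C) = (C + T)*91 = 91*C + 91*T)
J = -32896 (J = (-33399 + (91*(-80) + 91*93)) - 5*136 = (-33399 + (-7280 + 8463)) - 680 = (-33399 + 1183) - 680 = -32216 - 680 = -32896)
J/((O(-216, -200)/20914)) = -32896/((-216/20914)) = -32896/((-216*1/20914)) = -32896/(-108/10457) = -32896*(-10457/108) = 85998368/27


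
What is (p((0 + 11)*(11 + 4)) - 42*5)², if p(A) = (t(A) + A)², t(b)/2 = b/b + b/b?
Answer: 803779201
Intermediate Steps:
t(b) = 4 (t(b) = 2*(b/b + b/b) = 2*(1 + 1) = 2*2 = 4)
p(A) = (4 + A)²
(p((0 + 11)*(11 + 4)) - 42*5)² = ((4 + (0 + 11)*(11 + 4))² - 42*5)² = ((4 + 11*15)² - 7*30)² = ((4 + 165)² - 210)² = (169² - 210)² = (28561 - 210)² = 28351² = 803779201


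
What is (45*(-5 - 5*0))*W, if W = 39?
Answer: -8775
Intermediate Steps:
(45*(-5 - 5*0))*W = (45*(-5 - 5*0))*39 = (45*(-5 + 0))*39 = (45*(-5))*39 = -225*39 = -8775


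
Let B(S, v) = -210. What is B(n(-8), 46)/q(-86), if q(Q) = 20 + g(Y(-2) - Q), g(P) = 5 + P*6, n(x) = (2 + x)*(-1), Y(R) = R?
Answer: -210/529 ≈ -0.39698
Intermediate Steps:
n(x) = -2 - x
g(P) = 5 + 6*P
q(Q) = 13 - 6*Q (q(Q) = 20 + (5 + 6*(-2 - Q)) = 20 + (5 + (-12 - 6*Q)) = 20 + (-7 - 6*Q) = 13 - 6*Q)
B(n(-8), 46)/q(-86) = -210/(13 - 6*(-86)) = -210/(13 + 516) = -210/529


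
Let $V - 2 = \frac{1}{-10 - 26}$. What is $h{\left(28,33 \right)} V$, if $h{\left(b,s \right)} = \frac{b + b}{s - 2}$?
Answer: $\frac{994}{279} \approx 3.5627$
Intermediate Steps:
$h{\left(b,s \right)} = \frac{2 b}{-2 + s}$
$V = \frac{71}{36}$ ($V = 2 + \frac{1}{-10 - 26} = 2 + \frac{1}{-36} = 2 - \frac{1}{36} = \frac{71}{36} \approx 1.9722$)
$h{\left(28,33 \right)} V = 2 \cdot 28 \frac{1}{-2 + 33} \cdot \frac{71}{36} = 2 \cdot 28 \cdot \frac{1}{31} \cdot \frac{71}{36} = \frac{56}{31} \cdot \frac{71}{36} = \frac{994}{279}$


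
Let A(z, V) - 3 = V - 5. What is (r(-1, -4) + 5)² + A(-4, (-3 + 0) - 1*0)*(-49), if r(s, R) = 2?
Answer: 294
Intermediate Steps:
A(z, V) = -2 + V (A(z, V) = 3 + (V - 5) = 3 + (-5 + V) = -2 + V)
(r(-1, -4) + 5)² + A(-4, (-3 + 0) - 1*0)*(-49) = (2 + 5)² + (-2 + ((-3 + 0) - 1*0))*(-49) = 7² + (-2 + (-3 + 0))*(-49) = 49 + (-2 - 3)*(-49) = 49 - 5*(-49) = 49 + 245 = 294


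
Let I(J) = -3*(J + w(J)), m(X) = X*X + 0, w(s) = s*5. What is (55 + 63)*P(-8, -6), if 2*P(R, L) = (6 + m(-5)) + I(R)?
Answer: 10325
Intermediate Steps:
w(s) = 5*s
m(X) = X**2 (m(X) = X**2 + 0 = X**2)
I(J) = -18*J (I(J) = -3*(J + 5*J) = -18*J)
P(R, L) = 31/2 - 9*R (P(R, L) = ((6 + (-5)**2) - 18*R)/2 = ((6 + 25) - 18*R)/2 = (31 - 18*R)/2 = 31/2 - 9*R)
(55 + 63)*P(-8, -6) = (55 + 63)*(31/2 - 9*(-8)) = 118*(31/2 + 72) = 118*(175/2) = 10325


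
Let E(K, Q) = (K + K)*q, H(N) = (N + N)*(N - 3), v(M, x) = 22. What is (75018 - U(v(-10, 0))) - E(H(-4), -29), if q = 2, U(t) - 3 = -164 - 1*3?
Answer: 74958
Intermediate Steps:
U(t) = -164 (U(t) = 3 + (-164 - 1*3) = 3 + (-164 - 3) = 3 - 167 = -164)
H(N) = 2*N*(-3 + N) (H(N) = (2*N)*(-3 + N) = 2*N*(-3 + N))
E(K, Q) = 4*K (E(K, Q) = (K + K)*2 = (2*K)*2 = 4*K)
(75018 - U(v(-10, 0))) - E(H(-4), -29) = (75018 - 1*(-164)) - 4*2*(-4)*(-3 - 4) = (75018 + 164) - 4*2*(-4)*(-7) = 75182 - 4*56 = 75182 - 1*224 = 75182 - 224 = 74958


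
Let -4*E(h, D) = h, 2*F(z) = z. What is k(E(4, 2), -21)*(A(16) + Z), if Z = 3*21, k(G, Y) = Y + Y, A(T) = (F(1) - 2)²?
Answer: -5481/2 ≈ -2740.5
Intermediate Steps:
F(z) = z/2
E(h, D) = -h/4
A(T) = 9/4 (A(T) = ((½)*1 - 2)² = (½ - 2)² = (-3/2)² = 9/4)
k(G, Y) = 2*Y
Z = 63
k(E(4, 2), -21)*(A(16) + Z) = (2*(-21))*(9/4 + 63) = -42*261/4 = -5481/2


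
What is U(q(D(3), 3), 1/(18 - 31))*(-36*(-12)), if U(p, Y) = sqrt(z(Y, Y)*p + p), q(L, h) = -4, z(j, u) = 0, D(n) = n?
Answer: 864*I ≈ 864.0*I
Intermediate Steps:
U(p, Y) = sqrt(p) (U(p, Y) = sqrt(0*p + p) = sqrt(0 + p) = sqrt(p))
U(q(D(3), 3), 1/(18 - 31))*(-36*(-12)) = sqrt(-4)*(-36*(-12)) = (2*I)*432 = 864*I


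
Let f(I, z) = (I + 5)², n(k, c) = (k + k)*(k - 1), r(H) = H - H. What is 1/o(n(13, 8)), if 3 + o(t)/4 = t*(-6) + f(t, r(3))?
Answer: 1/394456 ≈ 2.5351e-6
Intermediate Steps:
r(H) = 0
n(k, c) = 2*k*(-1 + k) (n(k, c) = (2*k)*(-1 + k) = 2*k*(-1 + k))
f(I, z) = (5 + I)²
o(t) = -12 - 24*t + 4*(5 + t)² (o(t) = -12 + 4*(t*(-6) + (5 + t)²) = -12 + 4*(-6*t + (5 + t)²) = -12 + 4*((5 + t)² - 6*t) = -12 + (-24*t + 4*(5 + t)²) = -12 - 24*t + 4*(5 + t)²)
1/o(n(13, 8)) = 1/(88 + 4*(2*13*(-1 + 13))² + 16*(2*13*(-1 + 13))) = 1/(88 + 4*(2*13*12)² + 16*(2*13*12)) = 1/(88 + 4*312² + 16*312) = 1/(88 + 4*97344 + 4992) = 1/(88 + 389376 + 4992) = 1/394456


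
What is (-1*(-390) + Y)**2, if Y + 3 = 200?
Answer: 344569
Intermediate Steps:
Y = 197 (Y = -3 + 200 = 197)
(-1*(-390) + Y)**2 = (-1*(-390) + 197)**2 = (390 + 197)**2 = 587**2 = 344569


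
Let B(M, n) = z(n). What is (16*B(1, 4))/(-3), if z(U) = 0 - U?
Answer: 64/3 ≈ 21.333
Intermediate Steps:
z(U) = -U
B(M, n) = -n
(16*B(1, 4))/(-3) = (16*(-1*4))/(-3) = (16*(-4))*(-⅓) = -64*(-⅓) = 64/3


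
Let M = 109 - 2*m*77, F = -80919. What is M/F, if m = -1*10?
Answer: -1649/80919 ≈ -0.020378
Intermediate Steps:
m = -10
M = 1649 (M = 109 - 2*(-10)*77 = 109 + 20*77 = 109 + 1540 = 1649)
M/F = 1649/(-80919) = 1649*(-1/80919) = -1649/80919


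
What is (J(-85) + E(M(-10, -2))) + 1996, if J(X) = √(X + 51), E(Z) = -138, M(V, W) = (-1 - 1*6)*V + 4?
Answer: 1858 + I*√34 ≈ 1858.0 + 5.831*I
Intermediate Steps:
M(V, W) = 4 - 7*V (M(V, W) = (-1 - 6)*V + 4 = -7*V + 4 = 4 - 7*V)
J(X) = √(51 + X)
(J(-85) + E(M(-10, -2))) + 1996 = (√(51 - 85) - 138) + 1996 = (√(-34) - 138) + 1996 = (I*√34 - 138) + 1996 = (-138 + I*√34) + 1996 = 1858 + I*√34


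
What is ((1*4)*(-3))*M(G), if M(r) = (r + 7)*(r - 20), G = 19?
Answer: 312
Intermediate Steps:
M(r) = (-20 + r)*(7 + r) (M(r) = (7 + r)*(-20 + r) = (-20 + r)*(7 + r))
((1*4)*(-3))*M(G) = ((1*4)*(-3))*(-140 + 19**2 - 13*19) = (4*(-3))*(-140 + 361 - 247) = -12*(-26) = 312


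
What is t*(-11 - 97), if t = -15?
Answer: 1620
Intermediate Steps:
t*(-11 - 97) = -15*(-11 - 97) = -15*(-108) = 1620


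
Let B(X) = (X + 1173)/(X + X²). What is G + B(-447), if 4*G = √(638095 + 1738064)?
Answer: 121/33227 + √2376159/4 ≈ 385.37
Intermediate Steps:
B(X) = (1173 + X)/(X + X²)
G = √2376159/4 (G = √(638095 + 1738064)/4 = √2376159/4 ≈ 385.37)
G + B(-447) = √2376159/4 + (1173 - 447)/((-447)*(1 - 447)) = √2376159/4 - 1/447*726/(-446) = √2376159/4 - 1/447*(-1/446)*726 = √2376159/4 + 121/33227 = 121/33227 + √2376159/4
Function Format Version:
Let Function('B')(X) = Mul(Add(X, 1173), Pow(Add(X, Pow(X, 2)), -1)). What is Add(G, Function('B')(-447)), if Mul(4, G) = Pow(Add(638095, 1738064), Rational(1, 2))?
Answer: Add(Rational(121, 33227), Mul(Rational(1, 4), Pow(2376159, Rational(1, 2)))) ≈ 385.37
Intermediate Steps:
Function('B')(X) = Mul(Pow(Add(X, Pow(X, 2)), -1), Add(1173, X)) (Function('B')(X) = Mul(Add(1173, X), Pow(Add(X, Pow(X, 2)), -1)) = Mul(Pow(Add(X, Pow(X, 2)), -1), Add(1173, X)))
G = Mul(Rational(1, 4), Pow(2376159, Rational(1, 2))) (G = Mul(Rational(1, 4), Pow(Add(638095, 1738064), Rational(1, 2))) = Mul(Rational(1, 4), Pow(2376159, Rational(1, 2))) ≈ 385.37)
Add(G, Function('B')(-447)) = Add(Mul(Rational(1, 4), Pow(2376159, Rational(1, 2))), Mul(Pow(-447, -1), Pow(Add(1, -447), -1), Add(1173, -447))) = Add(Mul(Rational(1, 4), Pow(2376159, Rational(1, 2))), Mul(Rational(-1, 447), Pow(-446, -1), 726)) = Add(Mul(Rational(1, 4), Pow(2376159, Rational(1, 2))), Mul(Rational(-1, 447), Rational(-1, 446), 726)) = Add(Mul(Rational(1, 4), Pow(2376159, Rational(1, 2))), Rational(121, 33227)) = Add(Rational(121, 33227), Mul(Rational(1, 4), Pow(2376159, Rational(1, 2))))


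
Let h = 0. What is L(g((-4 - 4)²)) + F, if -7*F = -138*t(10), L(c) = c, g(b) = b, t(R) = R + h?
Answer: 1828/7 ≈ 261.14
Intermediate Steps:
t(R) = R (t(R) = R + 0 = R)
F = 1380/7 (F = -(-138)*10/7 = -⅐*(-1380) = 1380/7 ≈ 197.14)
L(g((-4 - 4)²)) + F = (-4 - 4)² + 1380/7 = (-8)² + 1380/7 = 64 + 1380/7 = 1828/7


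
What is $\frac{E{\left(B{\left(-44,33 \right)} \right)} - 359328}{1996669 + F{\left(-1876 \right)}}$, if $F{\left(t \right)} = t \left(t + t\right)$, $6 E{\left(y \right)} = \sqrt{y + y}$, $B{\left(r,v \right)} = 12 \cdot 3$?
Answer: $- \frac{119776}{3011807} + \frac{\sqrt{2}}{9035421} \approx -0.039769$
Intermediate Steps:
$B{\left(r,v \right)} = 36$
$E{\left(y \right)} = \frac{\sqrt{2} \sqrt{y}}{6}$ ($E{\left(y \right)} = \frac{\sqrt{y + y}}{6} = \frac{\sqrt{2 y}}{6} = \frac{\sqrt{2} \sqrt{y}}{6}$)
$F{\left(t \right)} = 2 t^{2}$ ($F{\left(t \right)} = t 2 t = 2 t^{2}$)
$\frac{E{\left(B{\left(-44,33 \right)} \right)} - 359328}{1996669 + F{\left(-1876 \right)}} = \frac{\frac{\sqrt{2} \sqrt{36}}{6} - 359328}{1996669 + 2 \left(-1876\right)^{2}} = \frac{\frac{1}{6} \sqrt{2} \cdot 6 - 359328}{1996669 + 2 \cdot 3519376} = \frac{\sqrt{2} - 359328}{1996669 + 7038752} = \frac{-359328 + \sqrt{2}}{9035421} = \left(-359328 + \sqrt{2}\right) \frac{1}{9035421} = - \frac{119776}{3011807} + \frac{\sqrt{2}}{9035421}$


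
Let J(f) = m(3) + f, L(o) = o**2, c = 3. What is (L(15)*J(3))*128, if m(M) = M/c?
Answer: 115200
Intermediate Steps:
m(M) = M/3
J(f) = 1 + f (J(f) = (1/3)*3 + f = 1 + f)
(L(15)*J(3))*128 = (15**2*(1 + 3))*128 = (225*4)*128 = 900*128 = 115200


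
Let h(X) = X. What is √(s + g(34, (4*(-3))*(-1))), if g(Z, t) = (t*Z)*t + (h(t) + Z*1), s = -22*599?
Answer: 2*I*√2059 ≈ 90.752*I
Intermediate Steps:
s = -13178
g(Z, t) = Z + t + Z*t² (g(Z, t) = (t*Z)*t + (t + Z*1) = (Z*t)*t + (t + Z) = Z*t² + (Z + t) = Z + t + Z*t²)
√(s + g(34, (4*(-3))*(-1))) = √(-13178 + (34 + (4*(-3))*(-1) + 34*((4*(-3))*(-1))²)) = √(-13178 + (34 - 12*(-1) + 34*(-12*(-1))²)) = √(-13178 + (34 + 12 + 34*12²)) = √(-13178 + (34 + 12 + 34*144)) = √(-13178 + (34 + 12 + 4896)) = √(-13178 + 4942) = √(-8236) = 2*I*√2059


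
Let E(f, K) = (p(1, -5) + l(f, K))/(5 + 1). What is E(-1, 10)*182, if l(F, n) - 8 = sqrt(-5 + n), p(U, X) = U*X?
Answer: 91 + 91*sqrt(5)/3 ≈ 158.83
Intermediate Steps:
l(F, n) = 8 + sqrt(-5 + n)
E(f, K) = 1/2 + sqrt(-5 + K)/6 (E(f, K) = (1*(-5) + (8 + sqrt(-5 + K)))/(5 + 1) = (-5 + (8 + sqrt(-5 + K)))/6 = (3 + sqrt(-5 + K))*(1/6) = 1/2 + sqrt(-5 + K)/6)
E(-1, 10)*182 = (1/2 + sqrt(-5 + 10)/6)*182 = (1/2 + sqrt(5)/6)*182 = 91 + 91*sqrt(5)/3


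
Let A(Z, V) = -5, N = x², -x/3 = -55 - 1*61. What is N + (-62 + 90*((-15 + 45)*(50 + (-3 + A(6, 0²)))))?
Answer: 234442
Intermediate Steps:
x = 348 (x = -3*(-55 - 1*61) = -3*(-55 - 61) = -3*(-116) = 348)
N = 121104 (N = 348² = 121104)
N + (-62 + 90*((-15 + 45)*(50 + (-3 + A(6, 0²))))) = 121104 + (-62 + 90*((-15 + 45)*(50 + (-3 - 5)))) = 121104 + (-62 + 90*(30*(50 - 8))) = 121104 + (-62 + 90*(30*42)) = 121104 + (-62 + 90*1260) = 121104 + (-62 + 113400) = 121104 + 113338 = 234442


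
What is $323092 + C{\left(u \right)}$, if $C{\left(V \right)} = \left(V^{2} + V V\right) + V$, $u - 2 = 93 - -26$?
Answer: $352495$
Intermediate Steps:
$u = 121$ ($u = 2 + \left(93 - -26\right) = 2 + \left(93 + 26\right) = 2 + 119 = 121$)
$C{\left(V \right)} = V + 2 V^{2}$ ($C{\left(V \right)} = \left(V^{2} + V^{2}\right) + V = 2 V^{2} + V = V + 2 V^{2}$)
$323092 + C{\left(u \right)} = 323092 + 121 \left(1 + 2 \cdot 121\right) = 323092 + 121 \left(1 + 242\right) = 323092 + 121 \cdot 243 = 323092 + 29403 = 352495$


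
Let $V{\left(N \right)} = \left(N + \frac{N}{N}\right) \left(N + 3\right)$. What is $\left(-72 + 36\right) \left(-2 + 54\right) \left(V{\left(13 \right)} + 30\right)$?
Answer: $-475488$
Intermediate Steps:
$V{\left(N \right)} = \left(1 + N\right) \left(3 + N\right)$ ($V{\left(N \right)} = \left(N + 1\right) \left(3 + N\right) = \left(1 + N\right) \left(3 + N\right)$)
$\left(-72 + 36\right) \left(-2 + 54\right) \left(V{\left(13 \right)} + 30\right) = \left(-72 + 36\right) \left(-2 + 54\right) \left(\left(3 + 13^{2} + 4 \cdot 13\right) + 30\right) = \left(-36\right) 52 \left(\left(3 + 169 + 52\right) + 30\right) = - 1872 \left(224 + 30\right) = \left(-1872\right) 254 = -475488$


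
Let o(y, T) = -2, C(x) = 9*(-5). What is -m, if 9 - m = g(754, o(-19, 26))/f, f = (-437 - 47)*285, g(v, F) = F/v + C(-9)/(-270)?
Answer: -2808182891/312020280 ≈ -9.0000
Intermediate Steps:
C(x) = -45
g(v, F) = 1/6 + F/v (g(v, F) = F/v - 45/(-270) = F/v - 45*(-1/270) = F/v + 1/6 = 1/6 + F/v)
f = -137940 (f = -484*285 = -137940)
m = 2808182891/312020280 (m = 9 - (-2 + (1/6)*754)/754/(-137940) = 9 - (-2 + 377/3)/754*(-1)/137940 = 9 - (1/754)*(371/3)*(-1)/137940 = 9 - 371*(-1)/(2262*137940) = 9 - 1*(-371/312020280) = 9 + 371/312020280 = 2808182891/312020280 ≈ 9.0000)
-m = -1*2808182891/312020280 = -2808182891/312020280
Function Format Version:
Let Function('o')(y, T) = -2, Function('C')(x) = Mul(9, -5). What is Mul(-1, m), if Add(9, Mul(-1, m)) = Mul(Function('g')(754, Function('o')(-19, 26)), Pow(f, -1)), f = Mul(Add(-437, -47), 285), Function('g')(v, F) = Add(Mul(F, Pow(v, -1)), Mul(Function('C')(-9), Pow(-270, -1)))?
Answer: Rational(-2808182891, 312020280) ≈ -9.0000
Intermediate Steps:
Function('C')(x) = -45
Function('g')(v, F) = Add(Rational(1, 6), Mul(F, Pow(v, -1))) (Function('g')(v, F) = Add(Mul(F, Pow(v, -1)), Mul(-45, Pow(-270, -1))) = Add(Mul(F, Pow(v, -1)), Mul(-45, Rational(-1, 270))) = Add(Mul(F, Pow(v, -1)), Rational(1, 6)) = Add(Rational(1, 6), Mul(F, Pow(v, -1))))
f = -137940 (f = Mul(-484, 285) = -137940)
m = Rational(2808182891, 312020280) (m = Add(9, Mul(-1, Mul(Mul(Pow(754, -1), Add(-2, Mul(Rational(1, 6), 754))), Pow(-137940, -1)))) = Add(9, Mul(-1, Mul(Mul(Rational(1, 754), Add(-2, Rational(377, 3))), Rational(-1, 137940)))) = Add(9, Mul(-1, Mul(Mul(Rational(1, 754), Rational(371, 3)), Rational(-1, 137940)))) = Add(9, Mul(-1, Mul(Rational(371, 2262), Rational(-1, 137940)))) = Add(9, Mul(-1, Rational(-371, 312020280))) = Add(9, Rational(371, 312020280)) = Rational(2808182891, 312020280) ≈ 9.0000)
Mul(-1, m) = Mul(-1, Rational(2808182891, 312020280)) = Rational(-2808182891, 312020280)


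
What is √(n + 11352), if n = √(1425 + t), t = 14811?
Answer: √(11352 + 6*√451) ≈ 107.14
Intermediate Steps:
n = 6*√451 (n = √(1425 + 14811) = √16236 = 6*√451 ≈ 127.42)
√(n + 11352) = √(6*√451 + 11352) = √(11352 + 6*√451)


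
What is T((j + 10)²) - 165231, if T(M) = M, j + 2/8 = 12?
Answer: -2636127/16 ≈ -1.6476e+5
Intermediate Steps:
j = 47/4 (j = -¼ + 12 = 47/4 ≈ 11.750)
T((j + 10)²) - 165231 = (47/4 + 10)² - 165231 = (87/4)² - 165231 = 7569/16 - 165231 = -2636127/16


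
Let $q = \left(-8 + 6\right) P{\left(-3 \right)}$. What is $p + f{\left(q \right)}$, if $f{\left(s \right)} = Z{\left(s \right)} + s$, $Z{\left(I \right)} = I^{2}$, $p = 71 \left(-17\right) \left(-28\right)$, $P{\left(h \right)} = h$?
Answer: $33838$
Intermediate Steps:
$p = 33796$ ($p = \left(-1207\right) \left(-28\right) = 33796$)
$q = 6$ ($q = \left(-8 + 6\right) \left(-3\right) = \left(-2\right) \left(-3\right) = 6$)
$f{\left(s \right)} = s + s^{2}$ ($f{\left(s \right)} = s^{2} + s = s + s^{2}$)
$p + f{\left(q \right)} = 33796 + 6 \left(1 + 6\right) = 33796 + 6 \cdot 7 = 33796 + 42 = 33838$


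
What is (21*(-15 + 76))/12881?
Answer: 1281/12881 ≈ 0.099449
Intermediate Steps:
(21*(-15 + 76))/12881 = (21*61)*(1/12881) = 1281*(1/12881) = 1281/12881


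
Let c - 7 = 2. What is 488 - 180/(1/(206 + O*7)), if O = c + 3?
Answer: -51712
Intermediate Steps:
c = 9 (c = 7 + 2 = 9)
O = 12 (O = 9 + 3 = 12)
488 - 180/(1/(206 + O*7)) = 488 - 180/(1/(206 + 12*7)) = 488 - 180/(1/(206 + 84)) = 488 - 180/(1/290) = 488 - 180/1/290 = 488 - 180*290 = 488 - 1*52200 = 488 - 52200 = -51712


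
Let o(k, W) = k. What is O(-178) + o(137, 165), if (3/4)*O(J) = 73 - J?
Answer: 1415/3 ≈ 471.67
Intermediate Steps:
O(J) = 292/3 - 4*J/3 (O(J) = 4*(73 - J)/3 = 292/3 - 4*J/3)
O(-178) + o(137, 165) = (292/3 - 4/3*(-178)) + 137 = (292/3 + 712/3) + 137 = 1004/3 + 137 = 1415/3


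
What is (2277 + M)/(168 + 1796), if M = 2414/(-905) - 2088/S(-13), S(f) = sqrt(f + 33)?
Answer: 2058271/1777420 - 261*sqrt(5)/2455 ≈ 0.92029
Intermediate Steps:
S(f) = sqrt(33 + f)
M = -2414/905 - 1044*sqrt(5)/5 (M = 2414/(-905) - 2088/sqrt(33 - 13) = 2414*(-1/905) - 2088*sqrt(5)/10 = -2414/905 - 2088*sqrt(5)/10 = -2414/905 - 1044*sqrt(5)/5 ≈ -469.56)
(2277 + M)/(168 + 1796) = (2277 + (-2414/905 - 1044*sqrt(5)/5))/(168 + 1796) = (2058271/905 - 1044*sqrt(5)/5)/1964 = (2058271/905 - 1044*sqrt(5)/5)*(1/1964) = 2058271/1777420 - 261*sqrt(5)/2455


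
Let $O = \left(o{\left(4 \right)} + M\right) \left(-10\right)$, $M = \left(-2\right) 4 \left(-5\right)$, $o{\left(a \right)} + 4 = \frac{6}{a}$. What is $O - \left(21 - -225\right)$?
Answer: $-621$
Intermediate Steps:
$o{\left(a \right)} = -4 + \frac{6}{a}$
$M = 40$ ($M = \left(-8\right) \left(-5\right) = 40$)
$O = -375$ ($O = \left(\left(-4 + \frac{6}{4}\right) + 40\right) \left(-10\right) = \left(\left(-4 + 6 \cdot \frac{1}{4}\right) + 40\right) \left(-10\right) = \left(\left(-4 + \frac{3}{2}\right) + 40\right) \left(-10\right) = \left(- \frac{5}{2} + 40\right) \left(-10\right) = \frac{75}{2} \left(-10\right) = -375$)
$O - \left(21 - -225\right) = -375 - \left(21 - -225\right) = -375 - \left(21 + 225\right) = -375 - 246 = -621$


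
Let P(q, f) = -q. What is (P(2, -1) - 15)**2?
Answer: 289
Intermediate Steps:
(P(2, -1) - 15)**2 = (-1*2 - 15)**2 = (-2 - 15)**2 = (-17)**2 = 289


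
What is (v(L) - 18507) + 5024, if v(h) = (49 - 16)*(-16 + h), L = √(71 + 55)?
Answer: -14011 + 99*√14 ≈ -13641.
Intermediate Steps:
L = 3*√14 (L = √126 = 3*√14 ≈ 11.225)
v(h) = -528 + 33*h (v(h) = 33*(-16 + h) = -528 + 33*h)
(v(L) - 18507) + 5024 = ((-528 + 33*(3*√14)) - 18507) + 5024 = ((-528 + 99*√14) - 18507) + 5024 = (-19035 + 99*√14) + 5024 = -14011 + 99*√14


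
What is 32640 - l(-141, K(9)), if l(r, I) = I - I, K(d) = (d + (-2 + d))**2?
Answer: 32640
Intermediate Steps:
K(d) = (-2 + 2*d)**2
l(r, I) = 0
32640 - l(-141, K(9)) = 32640 - 1*0 = 32640 + 0 = 32640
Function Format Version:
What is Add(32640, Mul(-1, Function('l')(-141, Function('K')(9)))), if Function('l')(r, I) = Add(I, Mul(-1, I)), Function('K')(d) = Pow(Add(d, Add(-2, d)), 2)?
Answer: 32640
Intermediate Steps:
Function('K')(d) = Pow(Add(-2, Mul(2, d)), 2)
Function('l')(r, I) = 0
Add(32640, Mul(-1, Function('l')(-141, Function('K')(9)))) = Add(32640, Mul(-1, 0)) = Add(32640, 0) = 32640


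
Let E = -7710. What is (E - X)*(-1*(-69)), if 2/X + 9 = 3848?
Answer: -2042309748/3839 ≈ -5.3199e+5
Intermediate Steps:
X = 2/3839 (X = 2/(-9 + 3848) = 2/3839 ≈ 0.00052097)
(E - X)*(-1*(-69)) = (-7710 - 1*2/3839)*(-1*(-69)) = (-7710 - 2/3839)*69 = -29598692/3839*69 = -2042309748/3839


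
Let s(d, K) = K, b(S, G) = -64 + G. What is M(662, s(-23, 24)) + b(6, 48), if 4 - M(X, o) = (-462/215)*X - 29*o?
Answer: 452904/215 ≈ 2106.5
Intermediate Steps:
M(X, o) = 4 + 29*o + 462*X/215 (M(X, o) = 4 - ((-462/215)*X - 29*o) = 4 - ((-462*1/215)*X - 29*o) = 4 - (-462*X/215 - 29*o) = 4 - (-29*o - 462*X/215) = 4 + (29*o + 462*X/215) = 4 + 29*o + 462*X/215)
M(662, s(-23, 24)) + b(6, 48) = (4 + 29*24 + (462/215)*662) + (-64 + 48) = (4 + 696 + 305844/215) - 16 = 456344/215 - 16 = 452904/215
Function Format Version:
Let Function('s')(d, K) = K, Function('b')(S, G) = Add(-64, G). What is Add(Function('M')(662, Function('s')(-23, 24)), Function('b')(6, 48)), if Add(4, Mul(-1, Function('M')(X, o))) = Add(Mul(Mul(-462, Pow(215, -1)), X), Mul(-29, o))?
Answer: Rational(452904, 215) ≈ 2106.5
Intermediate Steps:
Function('M')(X, o) = Add(4, Mul(29, o), Mul(Rational(462, 215), X)) (Function('M')(X, o) = Add(4, Mul(-1, Add(Mul(Mul(-462, Pow(215, -1)), X), Mul(-29, o)))) = Add(4, Mul(-1, Add(Mul(Mul(-462, Rational(1, 215)), X), Mul(-29, o)))) = Add(4, Mul(-1, Add(Mul(Rational(-462, 215), X), Mul(-29, o)))) = Add(4, Mul(-1, Add(Mul(-29, o), Mul(Rational(-462, 215), X)))) = Add(4, Add(Mul(29, o), Mul(Rational(462, 215), X))) = Add(4, Mul(29, o), Mul(Rational(462, 215), X)))
Add(Function('M')(662, Function('s')(-23, 24)), Function('b')(6, 48)) = Add(Add(4, Mul(29, 24), Mul(Rational(462, 215), 662)), Add(-64, 48)) = Add(Add(4, 696, Rational(305844, 215)), -16) = Add(Rational(456344, 215), -16) = Rational(452904, 215)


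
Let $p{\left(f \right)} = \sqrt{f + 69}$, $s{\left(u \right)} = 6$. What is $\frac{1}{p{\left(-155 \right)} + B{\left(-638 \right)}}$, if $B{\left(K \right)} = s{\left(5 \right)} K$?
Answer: $- \frac{1914}{7326835} - \frac{i \sqrt{86}}{14653670} \approx -0.00026123 - 6.3285 \cdot 10^{-7} i$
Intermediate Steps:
$p{\left(f \right)} = \sqrt{69 + f}$
$B{\left(K \right)} = 6 K$
$\frac{1}{p{\left(-155 \right)} + B{\left(-638 \right)}} = \frac{1}{\sqrt{69 - 155} + 6 \left(-638\right)} = \frac{1}{\sqrt{-86} - 3828} = \frac{1}{i \sqrt{86} - 3828} = \frac{1}{-3828 + i \sqrt{86}}$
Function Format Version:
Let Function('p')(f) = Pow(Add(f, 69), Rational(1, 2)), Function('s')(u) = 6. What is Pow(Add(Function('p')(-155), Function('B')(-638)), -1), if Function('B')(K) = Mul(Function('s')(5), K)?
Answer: Add(Rational(-1914, 7326835), Mul(Rational(-1, 14653670), I, Pow(86, Rational(1, 2)))) ≈ Add(-0.00026123, Mul(-6.3285e-7, I))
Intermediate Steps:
Function('p')(f) = Pow(Add(69, f), Rational(1, 2))
Function('B')(K) = Mul(6, K)
Pow(Add(Function('p')(-155), Function('B')(-638)), -1) = Pow(Add(Pow(Add(69, -155), Rational(1, 2)), Mul(6, -638)), -1) = Pow(Add(Pow(-86, Rational(1, 2)), -3828), -1) = Pow(Add(Mul(I, Pow(86, Rational(1, 2))), -3828), -1) = Pow(Add(-3828, Mul(I, Pow(86, Rational(1, 2)))), -1)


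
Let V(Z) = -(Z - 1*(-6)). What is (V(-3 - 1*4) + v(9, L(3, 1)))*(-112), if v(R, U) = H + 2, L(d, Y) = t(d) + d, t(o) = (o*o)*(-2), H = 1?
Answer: -448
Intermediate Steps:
t(o) = -2*o² (t(o) = o²*(-2) = -2*o²)
L(d, Y) = d - 2*d² (L(d, Y) = -2*d² + d = d - 2*d²)
v(R, U) = 3 (v(R, U) = 1 + 2 = 3)
V(Z) = -6 - Z (V(Z) = -(Z + 6) = -(6 + Z) = -6 - Z)
(V(-3 - 1*4) + v(9, L(3, 1)))*(-112) = ((-6 - (-3 - 1*4)) + 3)*(-112) = ((-6 - (-3 - 4)) + 3)*(-112) = ((-6 - 1*(-7)) + 3)*(-112) = ((-6 + 7) + 3)*(-112) = (1 + 3)*(-112) = 4*(-112) = -448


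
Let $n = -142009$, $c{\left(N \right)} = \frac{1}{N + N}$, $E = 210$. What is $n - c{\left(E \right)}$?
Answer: $- \frac{59643781}{420} \approx -1.4201 \cdot 10^{5}$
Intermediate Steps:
$c{\left(N \right)} = \frac{1}{2 N}$
$n - c{\left(E \right)} = -142009 - \frac{1}{2 \cdot 210} = -142009 - \frac{1}{2} \cdot \frac{1}{210} = -142009 - \frac{1}{420} = - \frac{59643781}{420}$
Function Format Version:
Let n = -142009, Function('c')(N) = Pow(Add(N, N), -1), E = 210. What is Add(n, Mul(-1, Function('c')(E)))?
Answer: Rational(-59643781, 420) ≈ -1.4201e+5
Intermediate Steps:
Function('c')(N) = Mul(Rational(1, 2), Pow(N, -1)) (Function('c')(N) = Pow(Mul(2, N), -1) = Mul(Rational(1, 2), Pow(N, -1)))
Add(n, Mul(-1, Function('c')(E))) = Add(-142009, Mul(-1, Mul(Rational(1, 2), Pow(210, -1)))) = Add(-142009, Mul(-1, Mul(Rational(1, 2), Rational(1, 210)))) = Add(-142009, Mul(-1, Rational(1, 420))) = Add(-142009, Rational(-1, 420)) = Rational(-59643781, 420)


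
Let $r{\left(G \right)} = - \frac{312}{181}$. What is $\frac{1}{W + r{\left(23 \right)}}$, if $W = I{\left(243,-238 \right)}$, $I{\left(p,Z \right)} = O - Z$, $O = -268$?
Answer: $- \frac{181}{5742} \approx -0.031522$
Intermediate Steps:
$I{\left(p,Z \right)} = -268 - Z$
$r{\left(G \right)} = - \frac{312}{181}$ ($r{\left(G \right)} = \left(-312\right) \frac{1}{181} = - \frac{312}{181}$)
$W = -30$ ($W = -268 - -238 = -268 + 238 = -30$)
$\frac{1}{W + r{\left(23 \right)}} = \frac{1}{-30 - \frac{312}{181}} = \frac{1}{- \frac{5742}{181}} = - \frac{181}{5742}$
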